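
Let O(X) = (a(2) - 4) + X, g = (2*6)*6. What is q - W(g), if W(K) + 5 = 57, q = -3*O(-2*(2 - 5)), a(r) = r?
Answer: -64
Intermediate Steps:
g = 72 (g = 12*6 = 72)
O(X) = -2 + X (O(X) = (2 - 4) + X = -2 + X)
q = -12 (q = -3*(-2 - 2*(2 - 5)) = -3*(-2 - 2*(-3)) = -3*(-2 + 6) = -3*4 = -12)
W(K) = 52 (W(K) = -5 + 57 = 52)
q - W(g) = -12 - 1*52 = -12 - 52 = -64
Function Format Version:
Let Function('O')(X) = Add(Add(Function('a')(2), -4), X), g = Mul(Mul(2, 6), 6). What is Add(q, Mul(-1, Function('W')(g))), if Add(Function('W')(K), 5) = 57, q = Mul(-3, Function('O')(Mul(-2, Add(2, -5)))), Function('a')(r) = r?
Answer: -64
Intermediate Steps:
g = 72 (g = Mul(12, 6) = 72)
Function('O')(X) = Add(-2, X) (Function('O')(X) = Add(Add(2, -4), X) = Add(-2, X))
q = -12 (q = Mul(-3, Add(-2, Mul(-2, Add(2, -5)))) = Mul(-3, Add(-2, Mul(-2, -3))) = Mul(-3, Add(-2, 6)) = Mul(-3, 4) = -12)
Function('W')(K) = 52 (Function('W')(K) = Add(-5, 57) = 52)
Add(q, Mul(-1, Function('W')(g))) = Add(-12, Mul(-1, 52)) = Add(-12, -52) = -64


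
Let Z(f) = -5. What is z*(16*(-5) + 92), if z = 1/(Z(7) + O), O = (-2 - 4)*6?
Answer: -12/41 ≈ -0.29268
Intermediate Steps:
O = -36 (O = -6*6 = -36)
z = -1/41 (z = 1/(-5 - 36) = 1/(-41) = -1/41 ≈ -0.024390)
z*(16*(-5) + 92) = -(16*(-5) + 92)/41 = -(-80 + 92)/41 = -1/41*12 = -12/41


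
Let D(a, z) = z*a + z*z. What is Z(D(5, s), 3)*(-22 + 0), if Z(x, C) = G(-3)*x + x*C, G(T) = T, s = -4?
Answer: 0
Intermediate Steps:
D(a, z) = z² + a*z (D(a, z) = a*z + z² = z² + a*z)
Z(x, C) = -3*x + C*x (Z(x, C) = -3*x + x*C = -3*x + C*x)
Z(D(5, s), 3)*(-22 + 0) = ((-4*(5 - 4))*(-3 + 3))*(-22 + 0) = (-4*1*0)*(-22) = -4*0*(-22) = 0*(-22) = 0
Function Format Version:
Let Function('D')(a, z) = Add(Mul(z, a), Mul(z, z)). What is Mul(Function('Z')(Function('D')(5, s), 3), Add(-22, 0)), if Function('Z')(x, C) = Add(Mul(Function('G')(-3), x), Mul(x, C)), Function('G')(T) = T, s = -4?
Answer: 0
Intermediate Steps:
Function('D')(a, z) = Add(Pow(z, 2), Mul(a, z)) (Function('D')(a, z) = Add(Mul(a, z), Pow(z, 2)) = Add(Pow(z, 2), Mul(a, z)))
Function('Z')(x, C) = Add(Mul(-3, x), Mul(C, x)) (Function('Z')(x, C) = Add(Mul(-3, x), Mul(x, C)) = Add(Mul(-3, x), Mul(C, x)))
Mul(Function('Z')(Function('D')(5, s), 3), Add(-22, 0)) = Mul(Mul(Mul(-4, Add(5, -4)), Add(-3, 3)), Add(-22, 0)) = Mul(Mul(Mul(-4, 1), 0), -22) = Mul(Mul(-4, 0), -22) = Mul(0, -22) = 0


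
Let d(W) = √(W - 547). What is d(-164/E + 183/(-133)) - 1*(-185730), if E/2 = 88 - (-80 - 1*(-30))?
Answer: 185730 + I*√46232799123/9177 ≈ 1.8573e+5 + 23.43*I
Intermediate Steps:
E = 276 (E = 2*(88 - (-80 - 1*(-30))) = 2*(88 - (-80 + 30)) = 2*(88 - 1*(-50)) = 2*(88 + 50) = 2*138 = 276)
d(W) = √(-547 + W)
d(-164/E + 183/(-133)) - 1*(-185730) = √(-547 + (-164/276 + 183/(-133))) - 1*(-185730) = √(-547 + (-164*1/276 + 183*(-1/133))) + 185730 = √(-547 + (-41/69 - 183/133)) + 185730 = √(-547 - 18080/9177) + 185730 = √(-5037899/9177) + 185730 = I*√46232799123/9177 + 185730 = 185730 + I*√46232799123/9177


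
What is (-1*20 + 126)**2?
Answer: 11236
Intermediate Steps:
(-1*20 + 126)**2 = (-20 + 126)**2 = 106**2 = 11236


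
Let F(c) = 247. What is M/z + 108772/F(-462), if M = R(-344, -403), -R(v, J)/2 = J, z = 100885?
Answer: 10973662302/24918595 ≈ 440.38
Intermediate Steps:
R(v, J) = -2*J
M = 806 (M = -2*(-403) = 806)
M/z + 108772/F(-462) = 806/100885 + 108772/247 = 10973662302/24918595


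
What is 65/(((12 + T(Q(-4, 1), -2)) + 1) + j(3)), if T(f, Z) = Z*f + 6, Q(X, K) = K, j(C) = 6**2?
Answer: 65/53 ≈ 1.2264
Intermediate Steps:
j(C) = 36
T(f, Z) = 6 + Z*f
65/(((12 + T(Q(-4, 1), -2)) + 1) + j(3)) = 65/(((12 + (6 - 2*1)) + 1) + 36) = 65/(((12 + (6 - 2)) + 1) + 36) = 65/(((12 + 4) + 1) + 36) = 65/((16 + 1) + 36) = 65/(17 + 36) = 65/53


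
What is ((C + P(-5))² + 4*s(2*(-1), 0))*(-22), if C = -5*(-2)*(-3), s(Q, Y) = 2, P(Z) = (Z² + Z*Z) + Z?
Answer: -5126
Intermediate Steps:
P(Z) = Z + 2*Z² (P(Z) = (Z² + Z²) + Z = 2*Z² + Z = Z + 2*Z²)
C = -30 (C = 10*(-3) = -30)
((C + P(-5))² + 4*s(2*(-1), 0))*(-22) = ((-30 - 5*(1 + 2*(-5)))² + 4*2)*(-22) = ((-30 - 5*(1 - 10))² + 8)*(-22) = ((-30 - 5*(-9))² + 8)*(-22) = ((-30 + 45)² + 8)*(-22) = (15² + 8)*(-22) = (225 + 8)*(-22) = 233*(-22) = -5126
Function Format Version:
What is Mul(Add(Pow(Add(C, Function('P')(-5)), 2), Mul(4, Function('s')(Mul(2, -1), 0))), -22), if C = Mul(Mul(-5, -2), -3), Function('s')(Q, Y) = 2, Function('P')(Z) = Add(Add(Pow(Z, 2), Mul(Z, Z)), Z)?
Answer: -5126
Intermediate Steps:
Function('P')(Z) = Add(Z, Mul(2, Pow(Z, 2))) (Function('P')(Z) = Add(Add(Pow(Z, 2), Pow(Z, 2)), Z) = Add(Mul(2, Pow(Z, 2)), Z) = Add(Z, Mul(2, Pow(Z, 2))))
C = -30 (C = Mul(10, -3) = -30)
Mul(Add(Pow(Add(C, Function('P')(-5)), 2), Mul(4, Function('s')(Mul(2, -1), 0))), -22) = Mul(Add(Pow(Add(-30, Mul(-5, Add(1, Mul(2, -5)))), 2), Mul(4, 2)), -22) = Mul(Add(Pow(Add(-30, Mul(-5, Add(1, -10))), 2), 8), -22) = Mul(Add(Pow(Add(-30, Mul(-5, -9)), 2), 8), -22) = Mul(Add(Pow(Add(-30, 45), 2), 8), -22) = Mul(Add(Pow(15, 2), 8), -22) = Mul(Add(225, 8), -22) = Mul(233, -22) = -5126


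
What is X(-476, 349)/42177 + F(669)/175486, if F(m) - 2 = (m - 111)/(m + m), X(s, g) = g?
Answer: 13680282325/1650528483906 ≈ 0.0082884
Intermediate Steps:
F(m) = 2 + (-111 + m)/(2*m) (F(m) = 2 + (m - 111)/(m + m) = 2 + (-111 + m)/((2*m)) = 2 + (-111 + m)*(1/(2*m)) = 2 + (-111 + m)/(2*m))
X(-476, 349)/42177 + F(669)/175486 = 349/42177 + ((½)*(-111 + 5*669)/669)/175486 = 349*(1/42177) + ((½)*(1/669)*(-111 + 3345))*(1/175486) = 349/42177 + ((½)*(1/669)*3234)*(1/175486) = 349/42177 + (539/223)*(1/175486) = 349/42177 + 539/39133378 = 13680282325/1650528483906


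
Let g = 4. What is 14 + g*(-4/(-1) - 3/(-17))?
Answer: 522/17 ≈ 30.706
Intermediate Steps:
14 + g*(-4/(-1) - 3/(-17)) = 14 + 4*(-4/(-1) - 3/(-17)) = 14 + 4*(-4*(-1) - 3*(-1/17)) = 14 + 4*(4 + 3/17) = 14 + 4*(71/17) = 14 + 284/17 = 522/17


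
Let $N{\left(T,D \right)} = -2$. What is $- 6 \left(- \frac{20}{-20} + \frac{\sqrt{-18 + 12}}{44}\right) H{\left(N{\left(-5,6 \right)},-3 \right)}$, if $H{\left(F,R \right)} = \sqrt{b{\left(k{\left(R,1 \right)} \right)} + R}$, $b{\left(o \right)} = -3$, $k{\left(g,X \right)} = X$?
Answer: $\frac{9}{11} - 6 i \sqrt{6} \approx 0.81818 - 14.697 i$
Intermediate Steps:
$H{\left(F,R \right)} = \sqrt{-3 + R}$
$- 6 \left(- \frac{20}{-20} + \frac{\sqrt{-18 + 12}}{44}\right) H{\left(N{\left(-5,6 \right)},-3 \right)} = - 6 \left(- \frac{20}{-20} + \frac{\sqrt{-18 + 12}}{44}\right) \sqrt{-3 - 3} = - 6 \left(\left(-20\right) \left(- \frac{1}{20}\right) + \sqrt{-6} \cdot \frac{1}{44}\right) \sqrt{-6} = - 6 \left(1 + i \sqrt{6} \cdot \frac{1}{44}\right) i \sqrt{6} = - 6 \left(1 + \frac{i \sqrt{6}}{44}\right) i \sqrt{6} = \left(-6 - \frac{3 i \sqrt{6}}{22}\right) i \sqrt{6} = i \sqrt{6} \left(-6 - \frac{3 i \sqrt{6}}{22}\right)$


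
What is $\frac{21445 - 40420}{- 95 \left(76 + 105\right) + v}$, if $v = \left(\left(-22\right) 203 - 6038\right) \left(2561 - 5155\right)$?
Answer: $- \frac{575}{825157} \approx -0.00069684$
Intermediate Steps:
$v = 27247376$ ($v = \left(-4466 - 6038\right) \left(-2594\right) = \left(-10504\right) \left(-2594\right) = 27247376$)
$\frac{21445 - 40420}{- 95 \left(76 + 105\right) + v} = \frac{21445 - 40420}{- 95 \left(76 + 105\right) + 27247376} = - \frac{18975}{\left(-95\right) 181 + 27247376} = - \frac{18975}{-17195 + 27247376} = - \frac{18975}{27230181} = \left(-18975\right) \frac{1}{27230181} = - \frac{575}{825157}$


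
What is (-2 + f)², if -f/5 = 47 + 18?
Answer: 106929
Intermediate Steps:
f = -325 (f = -5*(47 + 18) = -5*65 = -325)
(-2 + f)² = (-2 - 325)² = (-327)² = 106929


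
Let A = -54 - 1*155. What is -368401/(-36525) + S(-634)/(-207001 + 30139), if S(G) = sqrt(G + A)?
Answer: 368401/36525 - I*sqrt(843)/176862 ≈ 10.086 - 0.00016416*I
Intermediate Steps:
A = -209 (A = -54 - 155 = -209)
S(G) = sqrt(-209 + G) (S(G) = sqrt(G - 209) = sqrt(-209 + G))
-368401/(-36525) + S(-634)/(-207001 + 30139) = -368401/(-36525) + sqrt(-209 - 634)/(-207001 + 30139) = -368401*(-1/36525) + sqrt(-843)/(-176862) = 368401/36525 + (I*sqrt(843))*(-1/176862) = 368401/36525 - I*sqrt(843)/176862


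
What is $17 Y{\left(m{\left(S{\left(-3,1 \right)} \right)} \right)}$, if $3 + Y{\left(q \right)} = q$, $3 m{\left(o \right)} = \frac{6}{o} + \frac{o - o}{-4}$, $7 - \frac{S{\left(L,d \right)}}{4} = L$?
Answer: $- \frac{1003}{20} \approx -50.15$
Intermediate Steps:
$S{\left(L,d \right)} = 28 - 4 L$
$m{\left(o \right)} = \frac{2}{o}$ ($m{\left(o \right)} = \frac{\frac{6}{o} + \frac{o - o}{-4}}{3} = \frac{\frac{6}{o} + 0 \left(- \frac{1}{4}\right)}{3} = \frac{\frac{6}{o} + 0}{3} = \frac{6 \frac{1}{o}}{3} = \frac{2}{o}$)
$Y{\left(q \right)} = -3 + q$
$17 Y{\left(m{\left(S{\left(-3,1 \right)} \right)} \right)} = 17 \left(-3 + \frac{2}{28 - -12}\right) = 17 \left(-3 + \frac{2}{28 + 12}\right) = 17 \left(-3 + \frac{2}{40}\right) = 17 \left(-3 + 2 \cdot \frac{1}{40}\right) = 17 \left(-3 + \frac{1}{20}\right) = 17 \left(- \frac{59}{20}\right) = - \frac{1003}{20}$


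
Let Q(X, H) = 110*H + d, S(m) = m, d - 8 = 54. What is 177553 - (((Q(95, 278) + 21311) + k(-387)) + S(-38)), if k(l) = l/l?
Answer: 125637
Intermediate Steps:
d = 62 (d = 8 + 54 = 62)
k(l) = 1
Q(X, H) = 62 + 110*H (Q(X, H) = 110*H + 62 = 62 + 110*H)
177553 - (((Q(95, 278) + 21311) + k(-387)) + S(-38)) = 177553 - ((((62 + 110*278) + 21311) + 1) - 38) = 177553 - ((((62 + 30580) + 21311) + 1) - 38) = 177553 - (((30642 + 21311) + 1) - 38) = 177553 - ((51953 + 1) - 38) = 177553 - (51954 - 38) = 177553 - 1*51916 = 177553 - 51916 = 125637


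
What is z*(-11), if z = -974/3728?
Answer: 5357/1864 ≈ 2.8739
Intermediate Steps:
z = -487/1864 (z = -974*1/3728 = -487/1864 ≈ -0.26127)
z*(-11) = -487/1864*(-11) = 5357/1864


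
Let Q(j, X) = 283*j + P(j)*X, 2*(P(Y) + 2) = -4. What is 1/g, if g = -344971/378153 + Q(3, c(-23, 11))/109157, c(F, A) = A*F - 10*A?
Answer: -41278047021/36785869394 ≈ -1.1221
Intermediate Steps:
P(Y) = -4 (P(Y) = -2 + (1/2)*(-4) = -2 - 2 = -4)
c(F, A) = -10*A + A*F
Q(j, X) = -4*X + 283*j (Q(j, X) = 283*j - 4*X = -4*X + 283*j)
g = -36785869394/41278047021 (g = -344971/378153 + (-44*(-10 - 23) + 283*3)/109157 = -344971*1/378153 + (-44*(-33) + 849)*(1/109157) = -344971/378153 + (-4*(-363) + 849)*(1/109157) = -344971/378153 + (1452 + 849)*(1/109157) = -344971/378153 + 2301*(1/109157) = -344971/378153 + 2301/109157 = -36785869394/41278047021 ≈ -0.89117)
1/g = 1/(-36785869394/41278047021) = -41278047021/36785869394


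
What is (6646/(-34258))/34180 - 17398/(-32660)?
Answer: 509294248019/956071236260 ≈ 0.53269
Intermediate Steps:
(6646/(-34258))/34180 - 17398/(-32660) = (6646*(-1/34258))*(1/34180) - 17398*(-1/32660) = -3323/17129*1/34180 + 8699/16330 = -3323/585469220 + 8699/16330 = 509294248019/956071236260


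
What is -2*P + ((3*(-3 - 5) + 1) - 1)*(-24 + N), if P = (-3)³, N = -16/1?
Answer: 1014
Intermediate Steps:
N = -16 (N = -16*1 = -16)
P = -27
-2*P + ((3*(-3 - 5) + 1) - 1)*(-24 + N) = -2*(-27) + ((3*(-3 - 5) + 1) - 1)*(-24 - 16) = 54 + ((3*(-8) + 1) - 1)*(-40) = 54 + ((-24 + 1) - 1)*(-40) = 54 + (-23 - 1)*(-40) = 54 - 24*(-40) = 54 + 960 = 1014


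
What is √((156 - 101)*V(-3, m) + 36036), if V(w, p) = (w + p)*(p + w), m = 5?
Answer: 4*√2266 ≈ 190.41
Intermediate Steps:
V(w, p) = (p + w)² (V(w, p) = (p + w)*(p + w) = (p + w)²)
√((156 - 101)*V(-3, m) + 36036) = √((156 - 101)*(5 - 3)² + 36036) = √(55*2² + 36036) = √(55*4 + 36036) = √(220 + 36036) = √36256 = 4*√2266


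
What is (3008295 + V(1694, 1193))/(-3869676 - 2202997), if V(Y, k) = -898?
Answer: -3007397/6072673 ≈ -0.49523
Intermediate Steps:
(3008295 + V(1694, 1193))/(-3869676 - 2202997) = (3008295 - 898)/(-3869676 - 2202997) = 3007397/(-6072673) = 3007397*(-1/6072673) = -3007397/6072673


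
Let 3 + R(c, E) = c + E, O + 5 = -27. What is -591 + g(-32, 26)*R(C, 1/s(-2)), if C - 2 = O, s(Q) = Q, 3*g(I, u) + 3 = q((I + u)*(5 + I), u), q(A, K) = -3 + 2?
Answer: -1639/3 ≈ -546.33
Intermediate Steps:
q(A, K) = -1
g(I, u) = -4/3 (g(I, u) = -1 + (⅓)*(-1) = -1 - ⅓ = -4/3)
O = -32 (O = -5 - 27 = -32)
C = -30 (C = 2 - 32 = -30)
R(c, E) = -3 + E + c (R(c, E) = -3 + (c + E) = -3 + (E + c) = -3 + E + c)
-591 + g(-32, 26)*R(C, 1/s(-2)) = -591 - 4*(-3 + 1/(-2) - 30)/3 = -591 - 4*(-3 - ½ - 30)/3 = -591 - 4/3*(-67/2) = -591 + 134/3 = -1639/3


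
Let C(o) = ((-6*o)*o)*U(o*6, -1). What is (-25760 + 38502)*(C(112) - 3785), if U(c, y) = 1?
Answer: -1007242358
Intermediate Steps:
C(o) = -6*o² (C(o) = ((-6*o)*o)*1 = -6*o²*1 = -6*o²)
(-25760 + 38502)*(C(112) - 3785) = (-25760 + 38502)*(-6*112² - 3785) = 12742*(-6*12544 - 3785) = 12742*(-75264 - 3785) = 12742*(-79049) = -1007242358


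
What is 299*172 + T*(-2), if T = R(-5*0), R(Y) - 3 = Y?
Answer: 51422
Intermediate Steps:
R(Y) = 3 + Y
T = 3 (T = 3 - 5*0 = 3 + 0 = 3)
299*172 + T*(-2) = 299*172 + 3*(-2) = 51428 - 6 = 51422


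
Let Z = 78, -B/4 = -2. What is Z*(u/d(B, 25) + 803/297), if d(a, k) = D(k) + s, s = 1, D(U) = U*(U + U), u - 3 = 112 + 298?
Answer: 296036/1251 ≈ 236.64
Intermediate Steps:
B = 8 (B = -4*(-2) = 8)
u = 413 (u = 3 + (112 + 298) = 3 + 410 = 413)
D(U) = 2*U² (D(U) = U*(2*U) = 2*U²)
d(a, k) = 1 + 2*k² (d(a, k) = 2*k² + 1 = 1 + 2*k²)
Z*(u/d(B, 25) + 803/297) = 78*(413/(1 + 2*25²) + 803/297) = 78*(413/(1 + 2*625) + 803*(1/297)) = 78*(413/(1 + 1250) + 73/27) = 78*(413/1251 + 73/27) = 78*(11386/3753) = 296036/1251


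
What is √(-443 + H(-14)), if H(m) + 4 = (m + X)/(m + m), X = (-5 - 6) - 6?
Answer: I*√87395/14 ≈ 21.116*I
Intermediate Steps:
X = -17 (X = -11 - 6 = -17)
H(m) = -4 + (-17 + m)/(2*m) (H(m) = -4 + (m - 17)/(m + m) = -4 + (-17 + m)/((2*m)) = -4 + (-17 + m)*(1/(2*m)) = -4 + (-17 + m)/(2*m))
√(-443 + H(-14)) = √(-443 + (½)*(-17 - 7*(-14))/(-14)) = √(-443 + (½)*(-1/14)*(-17 + 98)) = √(-443 + (½)*(-1/14)*81) = √(-443 - 81/28) = √(-12485/28) = I*√87395/14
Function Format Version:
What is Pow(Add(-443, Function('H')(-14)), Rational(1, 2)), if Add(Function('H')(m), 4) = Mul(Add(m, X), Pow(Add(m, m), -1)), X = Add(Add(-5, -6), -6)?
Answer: Mul(Rational(1, 14), I, Pow(87395, Rational(1, 2))) ≈ Mul(21.116, I)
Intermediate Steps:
X = -17 (X = Add(-11, -6) = -17)
Function('H')(m) = Add(-4, Mul(Rational(1, 2), Pow(m, -1), Add(-17, m))) (Function('H')(m) = Add(-4, Mul(Add(m, -17), Pow(Add(m, m), -1))) = Add(-4, Mul(Add(-17, m), Pow(Mul(2, m), -1))) = Add(-4, Mul(Add(-17, m), Mul(Rational(1, 2), Pow(m, -1)))) = Add(-4, Mul(Rational(1, 2), Pow(m, -1), Add(-17, m))))
Pow(Add(-443, Function('H')(-14)), Rational(1, 2)) = Pow(Add(-443, Mul(Rational(1, 2), Pow(-14, -1), Add(-17, Mul(-7, -14)))), Rational(1, 2)) = Pow(Add(-443, Mul(Rational(1, 2), Rational(-1, 14), Add(-17, 98))), Rational(1, 2)) = Pow(Add(-443, Mul(Rational(1, 2), Rational(-1, 14), 81)), Rational(1, 2)) = Pow(Add(-443, Rational(-81, 28)), Rational(1, 2)) = Pow(Rational(-12485, 28), Rational(1, 2)) = Mul(Rational(1, 14), I, Pow(87395, Rational(1, 2)))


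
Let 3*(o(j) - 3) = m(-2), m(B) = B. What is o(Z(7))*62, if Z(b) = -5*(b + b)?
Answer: 434/3 ≈ 144.67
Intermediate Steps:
Z(b) = -10*b
o(j) = 7/3 (o(j) = 3 + (1/3)*(-2) = 3 - 2/3 = 7/3)
o(Z(7))*62 = (7/3)*62 = 434/3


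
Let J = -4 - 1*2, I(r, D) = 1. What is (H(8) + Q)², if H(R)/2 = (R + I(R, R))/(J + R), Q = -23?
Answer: 196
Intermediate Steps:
J = -6 (J = -4 - 2 = -6)
H(R) = 2*(1 + R)/(-6 + R) (H(R) = 2*((R + 1)/(-6 + R)) = 2*((1 + R)/(-6 + R)) = 2*(1 + R)/(-6 + R))
(H(8) + Q)² = (2*(1 + 8)/(-6 + 8) - 23)² = (2*9/2 - 23)² = (2*(½)*9 - 23)² = (9 - 23)² = (-14)² = 196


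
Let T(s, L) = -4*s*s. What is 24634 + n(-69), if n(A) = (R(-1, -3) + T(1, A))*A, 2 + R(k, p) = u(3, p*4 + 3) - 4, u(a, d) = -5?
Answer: 25669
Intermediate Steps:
R(k, p) = -11 (R(k, p) = -2 + (-5 - 4) = -2 - 9 = -11)
T(s, L) = -4*s²
n(A) = -15*A (n(A) = (-11 - 4*1²)*A = (-11 - 4*1)*A = (-11 - 4)*A = -15*A)
24634 + n(-69) = 24634 - 15*(-69) = 24634 + 1035 = 25669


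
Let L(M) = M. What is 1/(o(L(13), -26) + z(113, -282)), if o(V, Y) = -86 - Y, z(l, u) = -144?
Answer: -1/204 ≈ -0.0049020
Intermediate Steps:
1/(o(L(13), -26) + z(113, -282)) = 1/((-86 - 1*(-26)) - 144) = 1/((-86 + 26) - 144) = 1/(-60 - 144) = 1/(-204) = -1/204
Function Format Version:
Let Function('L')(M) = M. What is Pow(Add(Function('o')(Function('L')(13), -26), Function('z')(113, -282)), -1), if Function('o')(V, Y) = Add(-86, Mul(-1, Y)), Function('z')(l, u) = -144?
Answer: Rational(-1, 204) ≈ -0.0049020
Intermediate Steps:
Pow(Add(Function('o')(Function('L')(13), -26), Function('z')(113, -282)), -1) = Pow(Add(Add(-86, Mul(-1, -26)), -144), -1) = Pow(Add(Add(-86, 26), -144), -1) = Pow(Add(-60, -144), -1) = Pow(-204, -1) = Rational(-1, 204)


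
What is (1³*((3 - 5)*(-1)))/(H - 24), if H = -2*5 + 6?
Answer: -1/14 ≈ -0.071429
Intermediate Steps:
H = -4 (H = -10 + 6 = -4)
(1³*((3 - 5)*(-1)))/(H - 24) = (1³*((3 - 5)*(-1)))/(-4 - 24) = (1*(-2*(-1)))/(-28) = (1*2)*(-1/28) = 2*(-1/28) = -1/14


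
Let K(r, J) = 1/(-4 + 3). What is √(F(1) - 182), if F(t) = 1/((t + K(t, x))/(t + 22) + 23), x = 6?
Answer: 3*I*√10695/23 ≈ 13.489*I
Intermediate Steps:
K(r, J) = -1 (K(r, J) = 1/(-1) = -1)
F(t) = 1/(23 + (-1 + t)/(22 + t)) (F(t) = 1/((t - 1)/(t + 22) + 23) = 1/((-1 + t)/(22 + t) + 23) = 1/(23 + (-1 + t)/(22 + t)))
√(F(1) - 182) = √((22 + 1)/(505 + 24*1) - 182) = √(23/(505 + 24) - 182) = √(23/529 - 182) = √((1/529)*23 - 182) = √(1/23 - 182) = √(-4185/23) = 3*I*√10695/23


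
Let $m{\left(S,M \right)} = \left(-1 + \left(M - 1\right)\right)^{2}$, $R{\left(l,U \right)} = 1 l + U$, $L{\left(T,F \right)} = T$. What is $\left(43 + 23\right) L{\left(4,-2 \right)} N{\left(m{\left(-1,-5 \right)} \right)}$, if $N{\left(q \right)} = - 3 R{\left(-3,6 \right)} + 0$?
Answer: $-2376$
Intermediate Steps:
$R{\left(l,U \right)} = U + l$ ($R{\left(l,U \right)} = l + U = U + l$)
$m{\left(S,M \right)} = \left(-2 + M\right)^{2}$ ($m{\left(S,M \right)} = \left(-1 + \left(-1 + M\right)\right)^{2} = \left(-2 + M\right)^{2}$)
$N{\left(q \right)} = -9$ ($N{\left(q \right)} = - 3 \left(6 - 3\right) + 0 = \left(-3\right) 3 + 0 = -9 + 0 = -9$)
$\left(43 + 23\right) L{\left(4,-2 \right)} N{\left(m{\left(-1,-5 \right)} \right)} = \left(43 + 23\right) 4 \left(-9\right) = 66 \cdot 4 \left(-9\right) = 264 \left(-9\right) = -2376$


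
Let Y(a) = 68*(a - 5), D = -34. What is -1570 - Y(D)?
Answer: 1082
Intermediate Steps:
Y(a) = -340 + 68*a (Y(a) = 68*(-5 + a) = -340 + 68*a)
-1570 - Y(D) = -1570 - (-340 + 68*(-34)) = -1570 - (-340 - 2312) = -1570 - 1*(-2652) = -1570 + 2652 = 1082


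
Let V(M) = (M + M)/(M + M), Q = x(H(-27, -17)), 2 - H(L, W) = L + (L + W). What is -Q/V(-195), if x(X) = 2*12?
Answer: -24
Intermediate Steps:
H(L, W) = 2 - W - 2*L (H(L, W) = 2 - (L + (L + W)) = 2 - (W + 2*L) = 2 + (-W - 2*L) = 2 - W - 2*L)
x(X) = 24
Q = 24
V(M) = 1 (V(M) = (2*M)/((2*M)) = (2*M)*(1/(2*M)) = 1)
-Q/V(-195) = -24/1 = -24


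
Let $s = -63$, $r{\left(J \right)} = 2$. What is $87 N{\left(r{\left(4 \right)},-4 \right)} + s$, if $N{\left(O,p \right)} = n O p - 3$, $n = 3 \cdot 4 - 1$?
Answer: $-7980$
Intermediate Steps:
$n = 11$ ($n = 12 - 1 = 11$)
$N{\left(O,p \right)} = -3 + 11 O p$ ($N{\left(O,p \right)} = 11 O p - 3 = -3 + 11 O p$)
$87 N{\left(r{\left(4 \right)},-4 \right)} + s = 87 \left(-3 + 11 \cdot 2 \left(-4\right)\right) - 63 = 87 \left(-3 - 88\right) - 63 = 87 \left(-91\right) - 63 = -7917 - 63 = -7980$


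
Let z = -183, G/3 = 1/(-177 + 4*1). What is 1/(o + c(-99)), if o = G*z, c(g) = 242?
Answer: 173/42415 ≈ 0.0040787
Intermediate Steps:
G = -3/173 (G = 3/(-177 + 4*1) = 3/(-177 + 4) = 3/(-173) = 3*(-1/173) = -3/173 ≈ -0.017341)
o = 549/173 (o = -3/173*(-183) = 549/173 ≈ 3.1734)
1/(o + c(-99)) = 1/(549/173 + 242) = 1/(42415/173) = 173/42415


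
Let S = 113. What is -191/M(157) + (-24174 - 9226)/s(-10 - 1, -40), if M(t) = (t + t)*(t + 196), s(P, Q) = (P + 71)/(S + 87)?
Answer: -37021228573/332526 ≈ -1.1133e+5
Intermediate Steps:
s(P, Q) = 71/200 + P/200 (s(P, Q) = (P + 71)/(113 + 87) = (71 + P)/200 = (71 + P)*(1/200) = 71/200 + P/200)
M(t) = 2*t*(196 + t) (M(t) = (2*t)*(196 + t) = 2*t*(196 + t))
-191/M(157) + (-24174 - 9226)/s(-10 - 1, -40) = -191*1/(314*(196 + 157)) + (-24174 - 9226)/(71/200 + (-10 - 1)/200) = -191/(2*157*353) - 33400/(71/200 + (1/200)*(-11)) = -191/110842 - 33400/(71/200 - 11/200) = -191*1/110842 - 33400/3/10 = -191/110842 - 33400*10/3 = -191/110842 - 334000/3 = -37021228573/332526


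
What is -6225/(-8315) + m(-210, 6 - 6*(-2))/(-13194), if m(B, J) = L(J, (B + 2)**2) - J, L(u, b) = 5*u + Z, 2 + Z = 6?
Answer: 8150071/10970811 ≈ 0.74289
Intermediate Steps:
Z = 4 (Z = -2 + 6 = 4)
L(u, b) = 4 + 5*u (L(u, b) = 5*u + 4 = 4 + 5*u)
m(B, J) = 4 + 4*J (m(B, J) = (4 + 5*J) - J = 4 + 4*J)
-6225/(-8315) + m(-210, 6 - 6*(-2))/(-13194) = -6225/(-8315) + (4 + 4*(6 - 6*(-2)))/(-13194) = -6225*(-1/8315) + (4 + 4*(6 + 12))*(-1/13194) = 1245/1663 + (4 + 4*18)*(-1/13194) = 1245/1663 + (4 + 72)*(-1/13194) = 1245/1663 + 76*(-1/13194) = 1245/1663 - 38/6597 = 8150071/10970811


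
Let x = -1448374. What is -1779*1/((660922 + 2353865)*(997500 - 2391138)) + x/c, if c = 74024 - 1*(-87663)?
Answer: -2028458275597012157/226443814389071274 ≈ -8.9579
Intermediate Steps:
c = 161687 (c = 74024 + 87663 = 161687)
-1779*1/((660922 + 2353865)*(997500 - 2391138)) + x/c = -1779*1/((660922 + 2353865)*(997500 - 2391138)) - 1448374/161687 = -1779/((-1393638*3014787)) - 1448374*1/161687 = -1779/(-4201521725106) - 1448374/161687 = -1779*(-1/4201521725106) - 1448374/161687 = 593/1400507241702 - 1448374/161687 = -2028458275597012157/226443814389071274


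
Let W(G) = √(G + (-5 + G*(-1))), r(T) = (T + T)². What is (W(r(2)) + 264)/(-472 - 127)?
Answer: -264/599 - I*√5/599 ≈ -0.44073 - 0.003733*I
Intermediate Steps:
r(T) = 4*T² (r(T) = (2*T)² = 4*T²)
W(G) = I*√5 (W(G) = √(G + (-5 - G)) = √(-5) = I*√5)
(W(r(2)) + 264)/(-472 - 127) = (I*√5 + 264)/(-472 - 127) = (264 + I*√5)/(-599) = (264 + I*√5)*(-1/599) = -264/599 - I*√5/599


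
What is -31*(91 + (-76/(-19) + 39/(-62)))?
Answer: -5851/2 ≈ -2925.5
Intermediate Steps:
-31*(91 + (-76/(-19) + 39/(-62))) = -31*(91 + (-76*(-1/19) + 39*(-1/62))) = -31*(91 + (4 - 39/62)) = -31*(91 + 209/62) = -31*5851/62 = -5851/2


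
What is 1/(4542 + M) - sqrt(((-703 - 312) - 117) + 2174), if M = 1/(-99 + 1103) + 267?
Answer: 1004/4828237 - sqrt(1042) ≈ -32.280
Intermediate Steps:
M = 268069/1004 (M = 1/1004 + 267 = 268069/1004 ≈ 267.00)
1/(4542 + M) - sqrt(((-703 - 312) - 117) + 2174) = 1/(4542 + 268069/1004) - sqrt(((-703 - 312) - 117) + 2174) = 1/(4828237/1004) - sqrt((-1015 - 117) + 2174) = 1004/4828237 - sqrt(-1132 + 2174) = 1004/4828237 - sqrt(1042)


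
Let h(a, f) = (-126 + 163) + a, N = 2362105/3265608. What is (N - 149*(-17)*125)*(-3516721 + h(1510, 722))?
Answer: -1817301888515111635/1632804 ≈ -1.1130e+12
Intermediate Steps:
N = 2362105/3265608 (N = 2362105*(1/3265608) = 2362105/3265608 ≈ 0.72333)
h(a, f) = 37 + a
(N - 149*(-17)*125)*(-3516721 + h(1510, 722)) = (2362105/3265608 - 149*(-17)*125)*(-3516721 + (37 + 1510)) = (2362105/3265608 + 2533*125)*(-3516721 + 1547) = (2362105/3265608 + 316625)*(-3515174) = (1033975495105/3265608)*(-3515174) = -1817301888515111635/1632804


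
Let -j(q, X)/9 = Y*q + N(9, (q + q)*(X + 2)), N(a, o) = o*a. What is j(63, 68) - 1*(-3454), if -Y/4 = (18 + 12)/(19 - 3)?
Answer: -1413427/2 ≈ -7.0671e+5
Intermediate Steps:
N(a, o) = a*o
Y = -15/2 (Y = -4*(18 + 12)/(19 - 3) = -120/16 = -4*15/8 = -15/2 ≈ -7.5000)
j(q, X) = 135*q/2 - 162*q*(2 + X) (j(q, X) = -9*(-15*q/2 + 9*((q + q)*(X + 2))) = -9*(-15*q/2 + 9*((2*q)*(2 + X))) = -9*(-15*q/2 + 9*(2*q*(2 + X))) = -9*(-15*q/2 + 18*q*(2 + X)) = 135*q/2 - 162*q*(2 + X))
j(63, 68) - 1*(-3454) = (27/2)*63*(-19 - 12*68) - 1*(-3454) = (27/2)*63*(-19 - 816) + 3454 = (27/2)*63*(-835) + 3454 = -1420335/2 + 3454 = -1413427/2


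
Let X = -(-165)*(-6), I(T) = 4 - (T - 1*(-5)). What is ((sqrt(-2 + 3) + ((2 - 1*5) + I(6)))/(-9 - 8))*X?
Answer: -8910/17 ≈ -524.12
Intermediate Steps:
I(T) = -1 - T (I(T) = 4 - (T + 5) = 4 - (5 + T) = 4 + (-5 - T) = -1 - T)
X = -990 (X = -55*18 = -990)
((sqrt(-2 + 3) + ((2 - 1*5) + I(6)))/(-9 - 8))*X = ((sqrt(-2 + 3) + ((2 - 1*5) + (-1 - 1*6)))/(-9 - 8))*(-990) = ((sqrt(1) + ((2 - 5) + (-1 - 6)))/(-17))*(-990) = ((1 + (-3 - 7))*(-1/17))*(-990) = ((1 - 10)*(-1/17))*(-990) = -9*(-1/17)*(-990) = (9/17)*(-990) = -8910/17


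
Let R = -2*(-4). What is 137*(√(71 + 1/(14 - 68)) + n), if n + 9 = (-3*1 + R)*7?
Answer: 3562 + 137*√22998/18 ≈ 4716.2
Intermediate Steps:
R = 8
n = 26 (n = -9 + (-3*1 + 8)*7 = -9 + (-3 + 8)*7 = -9 + 5*7 = -9 + 35 = 26)
137*(√(71 + 1/(14 - 68)) + n) = 137*(√(71 + 1/(14 - 68)) + 26) = 137*(√(71 + 1/(-54)) + 26) = 137*(√(71 - 1/54) + 26) = 137*(√(3833/54) + 26) = 137*(√22998/18 + 26) = 137*(26 + √22998/18) = 3562 + 137*√22998/18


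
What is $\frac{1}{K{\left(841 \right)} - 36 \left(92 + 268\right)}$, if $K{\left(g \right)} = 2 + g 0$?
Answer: $- \frac{1}{12958} \approx -7.7172 \cdot 10^{-5}$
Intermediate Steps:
$K{\left(g \right)} = 2$ ($K{\left(g \right)} = 2 + 0 = 2$)
$\frac{1}{K{\left(841 \right)} - 36 \left(92 + 268\right)} = \frac{1}{2 - 36 \left(92 + 268\right)} = \frac{1}{2 - 12960} = \frac{1}{-12958} = - \frac{1}{12958}$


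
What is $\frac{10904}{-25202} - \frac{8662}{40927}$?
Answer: $- \frac{332283866}{515721127} \approx -0.64431$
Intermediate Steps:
$\frac{10904}{-25202} - \frac{8662}{40927} = 10904 \left(- \frac{1}{25202}\right) - \frac{8662}{40927} = - \frac{5452}{12601} - \frac{8662}{40927} = - \frac{332283866}{515721127}$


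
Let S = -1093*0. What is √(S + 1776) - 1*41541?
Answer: -41541 + 4*√111 ≈ -41499.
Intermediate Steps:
S = 0
√(S + 1776) - 1*41541 = √(0 + 1776) - 1*41541 = √1776 - 41541 = 4*√111 - 41541 = -41541 + 4*√111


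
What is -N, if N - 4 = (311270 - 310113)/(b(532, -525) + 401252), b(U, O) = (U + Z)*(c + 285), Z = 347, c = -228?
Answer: -1806577/451355 ≈ -4.0026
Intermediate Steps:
b(U, O) = 19779 + 57*U (b(U, O) = (U + 347)*(-228 + 285) = (347 + U)*57 = 19779 + 57*U)
N = 1806577/451355 (N = 4 + (311270 - 310113)/((19779 + 57*532) + 401252) = 4 + 1157/((19779 + 30324) + 401252) = 4 + 1157/(50103 + 401252) = 4 + 1157/451355 = 1806577/451355 ≈ 4.0026)
-N = -1*1806577/451355 = -1806577/451355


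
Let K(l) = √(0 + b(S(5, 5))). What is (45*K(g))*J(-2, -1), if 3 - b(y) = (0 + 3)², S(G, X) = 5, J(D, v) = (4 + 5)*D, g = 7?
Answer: -810*I*√6 ≈ -1984.1*I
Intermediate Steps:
J(D, v) = 9*D
b(y) = -6 (b(y) = 3 - (0 + 3)² = 3 - 1*3² = 3 - 1*9 = 3 - 9 = -6)
K(l) = I*√6 (K(l) = √(0 - 6) = √(-6) = I*√6)
(45*K(g))*J(-2, -1) = (45*(I*√6))*(9*(-2)) = (45*I*√6)*(-18) = -810*I*√6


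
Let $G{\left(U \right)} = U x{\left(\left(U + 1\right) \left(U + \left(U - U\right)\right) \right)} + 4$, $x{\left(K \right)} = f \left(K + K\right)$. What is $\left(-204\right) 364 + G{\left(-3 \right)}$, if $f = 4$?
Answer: $-74396$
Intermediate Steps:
$x{\left(K \right)} = 8 K$ ($x{\left(K \right)} = 4 \left(K + K\right) = 4 \cdot 2 K = 8 K$)
$G{\left(U \right)} = 4 + 8 U^{2} \left(1 + U\right)$ ($G{\left(U \right)} = U 8 \left(U + 1\right) \left(U + \left(U - U\right)\right) + 4 = U 8 \left(1 + U\right) \left(U + 0\right) + 4 = U 8 \left(1 + U\right) U + 4 = U 8 U \left(1 + U\right) + 4 = 8 U^{2} \left(1 + U\right) + 4 = 4 + 8 U^{2} \left(1 + U\right)$)
$\left(-204\right) 364 + G{\left(-3 \right)} = \left(-204\right) 364 + \left(4 + 8 \left(-3\right)^{2} \left(1 - 3\right)\right) = -74256 + \left(4 + 8 \cdot 9 \left(-2\right)\right) = -74256 + \left(4 - 144\right) = -74256 - 140 = -74396$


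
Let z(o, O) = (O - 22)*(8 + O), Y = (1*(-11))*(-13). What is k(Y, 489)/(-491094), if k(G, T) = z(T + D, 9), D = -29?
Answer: 221/491094 ≈ 0.00045002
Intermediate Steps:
Y = 143 (Y = -11*(-13) = 143)
z(o, O) = (-22 + O)*(8 + O)
k(G, T) = -221 (k(G, T) = -176 + 9² - 14*9 = -176 + 81 - 126 = -221)
k(Y, 489)/(-491094) = -221/(-491094) = -221*(-1/491094) = 221/491094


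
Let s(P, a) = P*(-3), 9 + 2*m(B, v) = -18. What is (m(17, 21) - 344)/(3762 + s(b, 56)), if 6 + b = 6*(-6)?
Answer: -715/7776 ≈ -0.091950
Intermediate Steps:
b = -42 (b = -6 + 6*(-6) = -6 - 36 = -42)
m(B, v) = -27/2 (m(B, v) = -9/2 + (½)*(-18) = -9/2 - 9 = -27/2)
s(P, a) = -3*P
(m(17, 21) - 344)/(3762 + s(b, 56)) = (-27/2 - 344)/(3762 - 3*(-42)) = -715/(2*(3762 + 126)) = -715/2/3888 = -715/2*1/3888 = -715/7776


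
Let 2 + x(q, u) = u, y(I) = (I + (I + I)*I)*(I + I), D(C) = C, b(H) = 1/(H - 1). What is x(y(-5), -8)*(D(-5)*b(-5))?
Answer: -25/3 ≈ -8.3333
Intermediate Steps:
b(H) = 1/(-1 + H)
y(I) = 2*I*(I + 2*I²) (y(I) = (I + (2*I)*I)*(2*I) = (I + 2*I²)*(2*I) = 2*I*(I + 2*I²))
x(q, u) = -2 + u
x(y(-5), -8)*(D(-5)*b(-5)) = (-2 - 8)*(-5/(-1 - 5)) = -(-50)/(-6) = -(-50)*(-1)/6 = -10*⅚ = -25/3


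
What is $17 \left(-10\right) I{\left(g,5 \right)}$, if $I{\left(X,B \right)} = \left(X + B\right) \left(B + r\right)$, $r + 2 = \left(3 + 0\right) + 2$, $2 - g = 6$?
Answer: $-1360$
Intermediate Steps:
$g = -4$ ($g = 2 - 6 = -4$)
$r = 3$ ($r = -2 + \left(\left(3 + 0\right) + 2\right) = -2 + \left(3 + 2\right) = -2 + 5 = 3$)
$I{\left(X,B \right)} = \left(3 + B\right) \left(B + X\right)$ ($I{\left(X,B \right)} = \left(X + B\right) \left(B + 3\right) = \left(B + X\right) \left(3 + B\right) = \left(3 + B\right) \left(B + X\right)$)
$17 \left(-10\right) I{\left(g,5 \right)} = 17 \left(-10\right) \left(5^{2} + 3 \cdot 5 + 3 \left(-4\right) + 5 \left(-4\right)\right) = - 170 \left(25 + 15 - 12 - 20\right) = \left(-170\right) 8 = -1360$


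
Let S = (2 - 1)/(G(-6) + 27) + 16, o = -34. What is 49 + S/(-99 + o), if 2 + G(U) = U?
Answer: 123518/2527 ≈ 48.879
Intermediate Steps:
G(U) = -2 + U
S = 305/19 (S = (2 - 1)/((-2 - 6) + 27) + 16 = 1/(-8 + 27) + 16 = 1/19 + 16 = 305/19 ≈ 16.053)
49 + S/(-99 + o) = 49 + 305/(19*(-99 - 34)) = 49 + (305/19)/(-133) = 49 + (305/19)*(-1/133) = 49 - 305/2527 = 123518/2527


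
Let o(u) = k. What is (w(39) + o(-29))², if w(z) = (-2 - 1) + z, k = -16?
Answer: 400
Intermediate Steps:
o(u) = -16
w(z) = -3 + z
(w(39) + o(-29))² = ((-3 + 39) - 16)² = (36 - 16)² = 20² = 400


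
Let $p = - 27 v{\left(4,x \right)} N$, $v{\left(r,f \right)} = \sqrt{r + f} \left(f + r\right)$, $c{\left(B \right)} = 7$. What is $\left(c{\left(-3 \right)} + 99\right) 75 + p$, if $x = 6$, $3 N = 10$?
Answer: $7950 - 900 \sqrt{10} \approx 5104.0$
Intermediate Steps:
$N = \frac{10}{3}$ ($N = \frac{1}{3} \cdot 10 = \frac{10}{3} \approx 3.3333$)
$v{\left(r,f \right)} = \left(f + r\right)^{\frac{3}{2}}$ ($v{\left(r,f \right)} = \sqrt{f + r} \left(f + r\right) = \left(f + r\right)^{\frac{3}{2}}$)
$p = - 900 \sqrt{10}$ ($p = - 27 \left(6 + 4\right)^{\frac{3}{2}} \cdot \frac{10}{3} = - 27 \cdot 10^{\frac{3}{2}} \cdot \frac{10}{3} = - 27 \cdot 10 \sqrt{10} \cdot \frac{10}{3} = - 270 \sqrt{10} \cdot \frac{10}{3} = - 900 \sqrt{10} \approx -2846.1$)
$\left(c{\left(-3 \right)} + 99\right) 75 + p = \left(7 + 99\right) 75 - 900 \sqrt{10} = 106 \cdot 75 - 900 \sqrt{10} = 7950 - 900 \sqrt{10}$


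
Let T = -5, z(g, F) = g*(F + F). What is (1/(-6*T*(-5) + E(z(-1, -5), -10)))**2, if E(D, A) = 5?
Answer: 1/21025 ≈ 4.7562e-5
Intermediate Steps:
z(g, F) = 2*F*g (z(g, F) = g*(2*F) = 2*F*g)
(1/(-6*T*(-5) + E(z(-1, -5), -10)))**2 = (1/(-6*(-5)*(-5) + 5))**2 = (1/(30*(-5) + 5))**2 = (1/(-150 + 5))**2 = (1/(-145))**2 = (-1/145)**2 = 1/21025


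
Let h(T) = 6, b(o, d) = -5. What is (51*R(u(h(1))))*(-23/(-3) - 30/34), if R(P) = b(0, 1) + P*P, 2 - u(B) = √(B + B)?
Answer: 3806 - 2768*√3 ≈ -988.32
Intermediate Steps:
u(B) = 2 - √2*√B (u(B) = 2 - √(B + B) = 2 - √(2*B) = 2 - √2*√B)
R(P) = -5 + P² (R(P) = -5 + P*P = -5 + P²)
(51*R(u(h(1))))*(-23/(-3) - 30/34) = (51*(-5 + (2 - √2*√6)²))*(-23/(-3) - 30/34) = (51*(-5 + (2 - 2*√3)²))*(-23*(-⅓) - 30*1/34) = (-255 + 51*(2 - 2*√3)²)*(23/3 - 15/17) = (-255 + 51*(2 - 2*√3)²)*(346/51) = -1730 + 346*(2 - 2*√3)²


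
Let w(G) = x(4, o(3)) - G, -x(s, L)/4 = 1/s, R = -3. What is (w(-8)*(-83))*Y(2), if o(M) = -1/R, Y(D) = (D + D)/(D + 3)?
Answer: -2324/5 ≈ -464.80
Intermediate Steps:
Y(D) = 2*D/(3 + D) (Y(D) = (2*D)/(3 + D) = 2*D/(3 + D))
o(M) = ⅓ (o(M) = -1/(-3) = -1*(-⅓) = ⅓)
x(s, L) = -4/s
w(G) = -1 - G (w(G) = -4/4 - G = -4*¼ - G = -1 - G)
(w(-8)*(-83))*Y(2) = ((-1 - 1*(-8))*(-83))*(2*2/(3 + 2)) = ((-1 + 8)*(-83))*(2*2/5) = (7*(-83))*(2*2*(⅕)) = -581*⅘ = -2324/5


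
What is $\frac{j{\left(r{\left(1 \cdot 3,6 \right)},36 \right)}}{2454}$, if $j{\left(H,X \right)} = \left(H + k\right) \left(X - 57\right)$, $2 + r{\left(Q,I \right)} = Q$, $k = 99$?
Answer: $- \frac{350}{409} \approx -0.85575$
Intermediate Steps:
$r{\left(Q,I \right)} = -2 + Q$
$j{\left(H,X \right)} = \left(-57 + X\right) \left(99 + H\right)$ ($j{\left(H,X \right)} = \left(H + 99\right) \left(X - 57\right) = \left(99 + H\right) \left(-57 + X\right) = \left(-57 + X\right) \left(99 + H\right)$)
$\frac{j{\left(r{\left(1 \cdot 3,6 \right)},36 \right)}}{2454} = \frac{-5643 - 57 \left(-2 + 1 \cdot 3\right) + 99 \cdot 36 + \left(-2 + 1 \cdot 3\right) 36}{2454} = \left(-5643 - 57 \left(-2 + 3\right) + 3564 + \left(-2 + 3\right) 36\right) \frac{1}{2454} = \left(-5643 - 57 + 3564 + 1 \cdot 36\right) \frac{1}{2454} = \left(-5643 - 57 + 3564 + 36\right) \frac{1}{2454} = \left(-2100\right) \frac{1}{2454} = - \frac{350}{409}$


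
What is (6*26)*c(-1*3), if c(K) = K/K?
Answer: 156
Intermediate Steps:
c(K) = 1
(6*26)*c(-1*3) = (6*26)*1 = 156*1 = 156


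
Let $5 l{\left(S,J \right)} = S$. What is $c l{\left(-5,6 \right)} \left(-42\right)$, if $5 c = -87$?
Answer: $- \frac{3654}{5} \approx -730.8$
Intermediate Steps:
$c = - \frac{87}{5}$ ($c = \frac{1}{5} \left(-87\right) = - \frac{87}{5} \approx -17.4$)
$l{\left(S,J \right)} = \frac{S}{5}$
$c l{\left(-5,6 \right)} \left(-42\right) = - \frac{87 \cdot \frac{1}{5} \left(-5\right)}{5} \left(-42\right) = \left(- \frac{87}{5}\right) \left(-1\right) \left(-42\right) = \frac{87}{5} \left(-42\right) = - \frac{3654}{5}$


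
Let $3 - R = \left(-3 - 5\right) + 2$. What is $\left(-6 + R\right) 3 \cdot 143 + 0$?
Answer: $1287$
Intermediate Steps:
$R = 9$ ($R = 3 - \left(\left(-3 - 5\right) + 2\right) = 3 - \left(-8 + 2\right) = 3 - -6 = 3 + 6 = 9$)
$\left(-6 + R\right) 3 \cdot 143 + 0 = \left(-6 + 9\right) 3 \cdot 143 + 0 = 3 \cdot 3 \cdot 143 + 0 = 9 \cdot 143 + 0 = 1287 + 0 = 1287$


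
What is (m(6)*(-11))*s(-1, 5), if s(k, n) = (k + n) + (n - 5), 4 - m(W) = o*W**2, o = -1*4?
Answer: -6512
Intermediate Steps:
o = -4
m(W) = 4 + 4*W**2 (m(W) = 4 - (-4)*W**2 = 4 + 4*W**2)
s(k, n) = -5 + k + 2*n (s(k, n) = (k + n) + (-5 + n) = -5 + k + 2*n)
(m(6)*(-11))*s(-1, 5) = ((4 + 4*6**2)*(-11))*(-5 - 1 + 2*5) = ((4 + 4*36)*(-11))*(-5 - 1 + 10) = ((4 + 144)*(-11))*4 = (148*(-11))*4 = -1628*4 = -6512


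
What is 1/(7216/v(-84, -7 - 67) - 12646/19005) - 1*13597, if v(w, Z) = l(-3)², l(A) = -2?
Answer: -466001450273/34272374 ≈ -13597.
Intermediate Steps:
v(w, Z) = 4 (v(w, Z) = (-2)² = 4)
1/(7216/v(-84, -7 - 67) - 12646/19005) - 1*13597 = 1/(7216/4 - 12646/19005) - 1*13597 = 1/(7216*(¼) - 12646*1/19005) - 13597 = 1/(1804 - 12646/19005) - 13597 = 1/(34272374/19005) - 13597 = 19005/34272374 - 13597 = -466001450273/34272374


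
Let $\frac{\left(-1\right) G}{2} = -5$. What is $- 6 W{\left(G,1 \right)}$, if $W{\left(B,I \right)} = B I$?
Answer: $-60$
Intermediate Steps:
$G = 10$ ($G = \left(-2\right) \left(-5\right) = 10$)
$- 6 W{\left(G,1 \right)} = - 6 \cdot 10 \cdot 1 = \left(-6\right) 10 = -60$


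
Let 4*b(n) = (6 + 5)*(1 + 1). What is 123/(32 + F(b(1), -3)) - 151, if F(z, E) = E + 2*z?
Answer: -5917/40 ≈ -147.93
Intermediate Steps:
b(n) = 11/2 (b(n) = ((6 + 5)*(1 + 1))/4 = (11*2)/4 = (¼)*22 = 11/2)
123/(32 + F(b(1), -3)) - 151 = 123/(32 + (-3 + 2*(11/2))) - 151 = 123/(32 + (-3 + 11)) - 151 = 123/(32 + 8) - 151 = 123/40 - 151 = -5917/40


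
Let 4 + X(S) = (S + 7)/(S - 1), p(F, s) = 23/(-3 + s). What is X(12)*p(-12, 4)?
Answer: -575/11 ≈ -52.273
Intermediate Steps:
X(S) = -4 + (7 + S)/(-1 + S) (X(S) = -4 + (S + 7)/(S - 1) = -4 + (7 + S)/(-1 + S))
X(12)*p(-12, 4) = ((11 - 3*12)/(-1 + 12))*(23/(-3 + 4)) = ((11 - 36)/11)*(23/1) = ((1/11)*(-25))*(23*1) = -25/11*23 = -575/11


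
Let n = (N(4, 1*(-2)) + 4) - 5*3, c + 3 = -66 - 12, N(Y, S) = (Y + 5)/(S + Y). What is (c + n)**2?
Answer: 30625/4 ≈ 7656.3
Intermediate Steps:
N(Y, S) = (5 + Y)/(S + Y)
c = -81 (c = -3 + (-66 - 12) = -3 - 78 = -81)
n = -13/2 (n = ((5 + 4)/(1*(-2) + 4) + 4) - 5*3 = (9/(-2 + 4) + 4) - 15 = (9/2 + 4) - 15 = 17/2 - 15 = -13/2 ≈ -6.5000)
(c + n)**2 = (-81 - 13/2)**2 = (-175/2)**2 = 30625/4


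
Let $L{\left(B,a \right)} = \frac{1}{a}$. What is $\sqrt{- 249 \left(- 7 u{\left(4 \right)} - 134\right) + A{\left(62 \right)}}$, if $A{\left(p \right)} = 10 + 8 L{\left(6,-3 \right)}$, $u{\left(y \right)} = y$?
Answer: $\frac{2 \sqrt{90777}}{3} \approx 200.86$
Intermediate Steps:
$A{\left(p \right)} = \frac{22}{3}$ ($A{\left(p \right)} = 10 + \frac{8}{-3} = 10 + 8 \left(- \frac{1}{3}\right) = 10 - \frac{8}{3} = \frac{22}{3}$)
$\sqrt{- 249 \left(- 7 u{\left(4 \right)} - 134\right) + A{\left(62 \right)}} = \sqrt{- 249 \left(\left(-7\right) 4 - 134\right) + \frac{22}{3}} = \sqrt{- 249 \left(-28 - 134\right) + \frac{22}{3}} = \sqrt{\left(-249\right) \left(-162\right) + \frac{22}{3}} = \sqrt{40338 + \frac{22}{3}} = \sqrt{\frac{121036}{3}} = \frac{2 \sqrt{90777}}{3}$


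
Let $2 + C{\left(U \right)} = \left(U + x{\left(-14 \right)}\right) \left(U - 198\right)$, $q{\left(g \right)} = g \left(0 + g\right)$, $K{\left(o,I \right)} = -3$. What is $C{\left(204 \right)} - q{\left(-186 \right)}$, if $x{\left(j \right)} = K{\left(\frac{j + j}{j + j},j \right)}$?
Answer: $-33392$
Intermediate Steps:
$q{\left(g \right)} = g^{2}$ ($q{\left(g \right)} = g g = g^{2}$)
$x{\left(j \right)} = -3$
$C{\left(U \right)} = -2 + \left(-198 + U\right) \left(-3 + U\right)$ ($C{\left(U \right)} = -2 + \left(U - 3\right) \left(U - 198\right) = -2 + \left(-3 + U\right) \left(-198 + U\right) = -2 + \left(-198 + U\right) \left(-3 + U\right)$)
$C{\left(204 \right)} - q{\left(-186 \right)} = \left(592 + 204^{2} - 41004\right) - \left(-186\right)^{2} = \left(592 + 41616 - 41004\right) - 34596 = 1204 - 34596 = -33392$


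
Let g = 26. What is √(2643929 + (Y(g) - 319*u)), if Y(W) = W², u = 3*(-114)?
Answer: 3*√305967 ≈ 1659.4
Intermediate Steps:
u = -342
√(2643929 + (Y(g) - 319*u)) = √(2643929 + (26² - 319*(-342))) = √(2643929 + (676 + 109098)) = √(2643929 + 109774) = √2753703 = 3*√305967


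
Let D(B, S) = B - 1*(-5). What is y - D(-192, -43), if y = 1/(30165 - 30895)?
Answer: 136509/730 ≈ 187.00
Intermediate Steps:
D(B, S) = 5 + B (D(B, S) = B + 5 = 5 + B)
y = -1/730 (y = 1/(-730) = -1/730 ≈ -0.0013699)
y - D(-192, -43) = -1/730 - (5 - 192) = -1/730 - 1*(-187) = -1/730 + 187 = 136509/730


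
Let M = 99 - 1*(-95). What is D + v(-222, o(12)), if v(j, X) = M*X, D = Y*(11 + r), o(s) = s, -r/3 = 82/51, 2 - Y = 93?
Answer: 30021/17 ≈ 1765.9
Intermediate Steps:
Y = -91 (Y = 2 - 1*93 = 2 - 93 = -91)
r = -82/17 (r = -246/51 = -3*82/51 = -82/17 ≈ -4.8235)
D = -9555/17 (D = -91*(11 - 82/17) = -91*105/17 = -9555/17 ≈ -562.06)
M = 194 (M = 99 + 95 = 194)
v(j, X) = 194*X
D + v(-222, o(12)) = -9555/17 + 194*12 = -9555/17 + 2328 = 30021/17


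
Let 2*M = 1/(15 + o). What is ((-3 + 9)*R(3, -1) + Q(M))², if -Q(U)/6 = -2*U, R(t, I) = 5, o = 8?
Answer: 484416/529 ≈ 915.72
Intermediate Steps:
M = 1/46 (M = 1/(2*(15 + 8)) = (½)/23 = (½)*(1/23) = 1/46 ≈ 0.021739)
Q(U) = 12*U (Q(U) = -(-12)*U = 12*U)
((-3 + 9)*R(3, -1) + Q(M))² = ((-3 + 9)*5 + 12*(1/46))² = (6*5 + 6/23)² = (30 + 6/23)² = (696/23)² = 484416/529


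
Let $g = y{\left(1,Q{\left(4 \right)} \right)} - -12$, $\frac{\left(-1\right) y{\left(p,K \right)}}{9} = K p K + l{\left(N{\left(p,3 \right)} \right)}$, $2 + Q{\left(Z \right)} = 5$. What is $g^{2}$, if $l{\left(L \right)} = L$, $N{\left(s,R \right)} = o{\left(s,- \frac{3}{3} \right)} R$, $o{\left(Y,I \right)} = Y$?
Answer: $9216$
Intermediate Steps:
$Q{\left(Z \right)} = 3$ ($Q{\left(Z \right)} = -2 + 5 = 3$)
$N{\left(s,R \right)} = R s$ ($N{\left(s,R \right)} = s R = R s$)
$y{\left(p,K \right)} = - 27 p - 9 p K^{2}$ ($y{\left(p,K \right)} = - 9 \left(K p K + 3 p\right) = - 9 \left(p K^{2} + 3 p\right) = - 9 \left(3 p + p K^{2}\right) = - 27 p - 9 p K^{2}$)
$g = -96$ ($g = 9 \cdot 1 \left(-3 - 3^{2}\right) - -12 = 9 \cdot 1 \left(-3 - 9\right) + 12 = 9 \cdot 1 \left(-12\right) + 12 = -108 + 12 = -96$)
$g^{2} = \left(-96\right)^{2} = 9216$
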